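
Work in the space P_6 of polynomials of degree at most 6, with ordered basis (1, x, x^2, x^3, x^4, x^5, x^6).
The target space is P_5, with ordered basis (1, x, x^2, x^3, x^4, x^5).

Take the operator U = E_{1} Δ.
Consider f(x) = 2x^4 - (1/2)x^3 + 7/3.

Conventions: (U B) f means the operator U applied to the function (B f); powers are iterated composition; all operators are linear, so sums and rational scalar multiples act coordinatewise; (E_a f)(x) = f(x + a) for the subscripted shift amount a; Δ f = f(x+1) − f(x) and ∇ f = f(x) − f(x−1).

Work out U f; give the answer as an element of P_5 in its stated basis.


g(x) = 8x^3 + (69/2)x^2 + (103/2)x + 53/2

Δ f = 8x^3 + (21/2)x^2 + (13/2)x + 3/2
E_{1} Δ f = 8x^3 + (69/2)x^2 + (103/2)x + 53/2


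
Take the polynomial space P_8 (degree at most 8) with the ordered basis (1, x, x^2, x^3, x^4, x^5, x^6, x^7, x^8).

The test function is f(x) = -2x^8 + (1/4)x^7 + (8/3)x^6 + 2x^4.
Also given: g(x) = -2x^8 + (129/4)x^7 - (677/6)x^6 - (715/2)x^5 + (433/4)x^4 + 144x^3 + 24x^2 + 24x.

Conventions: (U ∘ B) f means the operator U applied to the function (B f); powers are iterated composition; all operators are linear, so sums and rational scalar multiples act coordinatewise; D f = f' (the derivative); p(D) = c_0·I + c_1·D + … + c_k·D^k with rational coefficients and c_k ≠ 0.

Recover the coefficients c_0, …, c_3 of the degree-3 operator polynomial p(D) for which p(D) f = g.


p(D) = I − 2·D + D^2 + (1/2)·D^3, i.e. c_0 = 1, c_1 = -2, c_2 = 1, c_3 = 1/2

D^0 f = -2x^8 + (1/4)x^7 + (8/3)x^6 + 2x^4
D^1 f = -16x^7 + (7/4)x^6 + 16x^5 + 8x^3
D^2 f = -112x^6 + (21/2)x^5 + 80x^4 + 24x^2
D^3 f = -672x^5 + (105/2)x^4 + 320x^3 + 48x
matching coefficients of g against c_0 f + c_1 Df + … from the top degree down determines the c_i
solution: c_0 = 1, c_1 = -2, c_2 = 1, c_3 = 1/2


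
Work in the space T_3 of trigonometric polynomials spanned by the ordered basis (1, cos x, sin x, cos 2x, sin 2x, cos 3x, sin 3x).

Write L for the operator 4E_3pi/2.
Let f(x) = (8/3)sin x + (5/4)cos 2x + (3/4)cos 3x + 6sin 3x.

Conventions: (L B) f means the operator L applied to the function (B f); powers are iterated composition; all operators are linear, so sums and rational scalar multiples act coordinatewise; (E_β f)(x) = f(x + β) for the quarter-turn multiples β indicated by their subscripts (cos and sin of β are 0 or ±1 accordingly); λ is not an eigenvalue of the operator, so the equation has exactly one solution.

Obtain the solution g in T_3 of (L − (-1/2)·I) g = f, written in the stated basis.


write g with unknown coordinates in the stated basis and equate coefficients in (L − (-1/2)·I) g = f
solving from the highest basis element down gives g = (128/195)cos x + (16/195)sin x - (5/14)cos 2x - (189/130)cos 3x + (24/65)sin 3x
check: L g = -(64/195)cos x + (512/195)sin x + (10/7)cos 2x + (96/65)cos 3x + (378/65)sin 3x
so L g − (-1/2)·g = (8/3)sin x + (5/4)cos 2x + (3/4)cos 3x + 6sin 3x = f ✓

the result is g(x) = (128/195)cos x + (16/195)sin x - (5/14)cos 2x - (189/130)cos 3x + (24/65)sin 3x


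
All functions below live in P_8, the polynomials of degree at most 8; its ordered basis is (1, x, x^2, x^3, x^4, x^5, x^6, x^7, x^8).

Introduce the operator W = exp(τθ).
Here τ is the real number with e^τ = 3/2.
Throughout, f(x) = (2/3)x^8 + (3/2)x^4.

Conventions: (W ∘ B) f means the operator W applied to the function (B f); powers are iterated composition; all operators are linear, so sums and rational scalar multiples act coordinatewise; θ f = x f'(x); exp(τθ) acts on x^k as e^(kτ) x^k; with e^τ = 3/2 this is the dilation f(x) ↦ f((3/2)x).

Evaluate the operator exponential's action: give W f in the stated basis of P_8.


exp(τθ) x^k = e^(kτ) x^k; with e^τ = 3/2 this sends x^k to (3/2)^k x^k
x^4 ↦ 81/16 x^4
x^8 ↦ 6561/256 x^8
applying this coordinatewise to f: exp(τθ) f = (2187/128)x^8 + (243/32)x^4

g(x) = (2187/128)x^8 + (243/32)x^4


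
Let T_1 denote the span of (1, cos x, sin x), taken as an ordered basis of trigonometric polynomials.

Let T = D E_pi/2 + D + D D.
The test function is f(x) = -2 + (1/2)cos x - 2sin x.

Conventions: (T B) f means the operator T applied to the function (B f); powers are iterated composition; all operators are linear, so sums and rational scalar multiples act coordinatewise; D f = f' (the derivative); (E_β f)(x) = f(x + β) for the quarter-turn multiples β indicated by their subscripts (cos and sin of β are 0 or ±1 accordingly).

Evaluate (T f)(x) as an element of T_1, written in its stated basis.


E_pi/2 f = -2 - 2cos x - (1/2)sin x
D E_pi/2 f = -(1/2)cos x + 2sin x
D f = -2cos x - (1/2)sin x
D f = -2cos x - (1/2)sin x
D D f = -(1/2)cos x + 2sin x
(D E_pi/2 + D + D D) f = -3cos x + (7/2)sin x

the image equals g(x) = -3cos x + (7/2)sin x


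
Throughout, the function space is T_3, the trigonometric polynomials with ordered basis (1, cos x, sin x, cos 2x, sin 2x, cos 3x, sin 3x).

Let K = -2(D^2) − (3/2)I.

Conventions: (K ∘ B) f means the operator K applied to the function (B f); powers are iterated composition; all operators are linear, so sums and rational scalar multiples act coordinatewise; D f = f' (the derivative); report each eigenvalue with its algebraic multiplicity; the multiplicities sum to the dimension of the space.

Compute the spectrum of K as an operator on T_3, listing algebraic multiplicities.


λ = -3/2 (multiplicity 1), λ = 1/2 (multiplicity 2), λ = 13/2 (multiplicity 2), λ = 33/2 (multiplicity 2)

image of 1: -3/2
image of cos x: (1/2)cos x
image of sin x: (1/2)sin x
image of cos 2x: (13/2)cos 2x
image of sin 2x: (13/2)sin 2x
image of cos 3x: (33/2)cos 3x
image of sin 3x: (33/2)sin 3x
the matrix is diagonal; its diagonal is (-3/2, 1/2, 1/2, 13/2, 13/2, 33/2, 33/2)
for a triangular matrix the eigenvalues are the diagonal entries, with algebraic multiplicity their repetition count


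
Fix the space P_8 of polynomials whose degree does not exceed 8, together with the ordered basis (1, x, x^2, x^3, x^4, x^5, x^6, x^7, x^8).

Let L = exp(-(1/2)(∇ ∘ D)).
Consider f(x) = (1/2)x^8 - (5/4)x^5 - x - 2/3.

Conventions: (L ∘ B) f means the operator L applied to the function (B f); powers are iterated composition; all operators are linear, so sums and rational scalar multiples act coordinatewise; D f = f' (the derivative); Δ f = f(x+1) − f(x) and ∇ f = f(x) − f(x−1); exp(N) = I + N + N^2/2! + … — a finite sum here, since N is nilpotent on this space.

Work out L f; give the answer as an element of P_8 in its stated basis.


order-1 term: -14x^6 + 42x^5 - 70x^4 + (165/2)x^3 - (243/4)x^2 + (53/2)x - 41/8
order-2 term: 105x^4 - 420x^3 + 735x^2 - (2595/4)x + 943/4
order-3 term: -210x^2 + 630x - 525
order-4 term: 105/2
the series for exp(-(1/2)(∇ ∘ D)) f terminates at order 4
exp(-(1/2)(∇ ∘ D)) f = (1/2)x^8 - 14x^6 + (163/4)x^5 + 35x^4 - (675/2)x^3 + (1857/4)x^2 + (27/4)x - 5821/24

g(x) = (1/2)x^8 - 14x^6 + (163/4)x^5 + 35x^4 - (675/2)x^3 + (1857/4)x^2 + (27/4)x - 5821/24


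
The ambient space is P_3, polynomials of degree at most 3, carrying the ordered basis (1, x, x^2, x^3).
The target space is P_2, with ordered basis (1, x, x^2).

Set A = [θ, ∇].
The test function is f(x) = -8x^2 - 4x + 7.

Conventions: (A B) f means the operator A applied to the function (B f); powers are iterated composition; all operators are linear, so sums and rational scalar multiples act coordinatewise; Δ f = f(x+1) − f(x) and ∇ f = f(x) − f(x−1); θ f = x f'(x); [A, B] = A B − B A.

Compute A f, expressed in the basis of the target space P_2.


∇ f = -16x + 4
θ ∇ f = -16x
θ f = -16x^2 - 4x
∇ θ f = -32x + 12
[θ, ∇] f = 16x - 12

the image equals g(x) = 16x - 12


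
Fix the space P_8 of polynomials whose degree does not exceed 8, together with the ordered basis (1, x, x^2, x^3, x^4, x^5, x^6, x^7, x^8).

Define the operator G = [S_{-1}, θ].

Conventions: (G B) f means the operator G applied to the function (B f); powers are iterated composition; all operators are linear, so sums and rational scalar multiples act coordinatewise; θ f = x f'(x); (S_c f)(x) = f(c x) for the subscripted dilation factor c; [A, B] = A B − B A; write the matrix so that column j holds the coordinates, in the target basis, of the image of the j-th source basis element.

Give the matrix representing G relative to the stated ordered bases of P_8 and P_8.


image of 1: 0
image of x: 0
image of x^2: 0
image of x^3: 0
image of x^4: 0
image of x^5: 0
image of x^6: 0
image of x^7: 0
image of x^8: 0
each image's coordinates form column j of the matrix

the matrix is [[0, 0, 0, 0, 0, 0, 0, 0, 0]; [0, 0, 0, 0, 0, 0, 0, 0, 0]; [0, 0, 0, 0, 0, 0, 0, 0, 0]; [0, 0, 0, 0, 0, 0, 0, 0, 0]; [0, 0, 0, 0, 0, 0, 0, 0, 0]; [0, 0, 0, 0, 0, 0, 0, 0, 0]; [0, 0, 0, 0, 0, 0, 0, 0, 0]; [0, 0, 0, 0, 0, 0, 0, 0, 0]; [0, 0, 0, 0, 0, 0, 0, 0, 0]] (rows listed top to bottom)


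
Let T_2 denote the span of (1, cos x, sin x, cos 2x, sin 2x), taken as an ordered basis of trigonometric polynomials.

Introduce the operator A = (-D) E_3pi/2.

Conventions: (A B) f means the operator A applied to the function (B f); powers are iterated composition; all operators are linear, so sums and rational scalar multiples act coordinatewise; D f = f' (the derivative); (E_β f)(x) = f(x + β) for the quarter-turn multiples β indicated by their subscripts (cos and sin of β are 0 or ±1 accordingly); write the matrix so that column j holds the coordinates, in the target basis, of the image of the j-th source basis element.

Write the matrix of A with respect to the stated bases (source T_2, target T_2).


image of 1: 0
image of cos x: -cos x
image of sin x: -sin x
image of cos 2x: -2sin 2x
image of sin 2x: 2cos 2x
each image's coordinates form column j of the matrix

the matrix is [[0, 0, 0, 0, 0]; [0, -1, 0, 0, 0]; [0, 0, -1, 0, 0]; [0, 0, 0, 0, 2]; [0, 0, 0, -2, 0]] (rows listed top to bottom)


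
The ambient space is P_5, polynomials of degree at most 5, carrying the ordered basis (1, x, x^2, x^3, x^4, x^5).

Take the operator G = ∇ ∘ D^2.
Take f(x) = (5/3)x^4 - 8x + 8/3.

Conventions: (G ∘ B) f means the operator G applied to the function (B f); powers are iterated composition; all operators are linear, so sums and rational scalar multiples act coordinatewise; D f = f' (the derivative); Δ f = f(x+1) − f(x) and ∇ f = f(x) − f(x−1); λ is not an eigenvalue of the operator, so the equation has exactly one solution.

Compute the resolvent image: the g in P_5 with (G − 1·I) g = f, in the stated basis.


the image equals g(x) = -(5/3)x^4 - 32x + 52/3

write g with unknown coordinates in the stated basis and equate coefficients in (G − 1·I) g = f
solving from the highest basis element down gives g = -(5/3)x^4 - 32x + 52/3
check: G g = -40x + 20
so G g − 1·g = (5/3)x^4 - 8x + 8/3 = f ✓


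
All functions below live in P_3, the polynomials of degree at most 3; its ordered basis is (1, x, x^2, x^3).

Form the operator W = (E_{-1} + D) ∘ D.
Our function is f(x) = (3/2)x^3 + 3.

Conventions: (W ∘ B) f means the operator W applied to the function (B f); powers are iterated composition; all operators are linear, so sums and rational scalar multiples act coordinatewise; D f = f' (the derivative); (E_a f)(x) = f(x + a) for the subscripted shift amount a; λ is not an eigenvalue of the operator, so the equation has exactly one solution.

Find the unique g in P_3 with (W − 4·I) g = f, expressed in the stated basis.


write g with unknown coordinates in the stated basis and equate coefficients in (W − 4·I) g = f
solving from the highest basis element down gives g = -(3/8)x^3 - (9/32)x^2 - (9/64)x - 273/256
check: W g = -(9/8)x^2 - (9/16)x - 81/64
so W g − 4·g = (3/2)x^3 + 3 = f ✓

g(x) = -(3/8)x^3 - (9/32)x^2 - (9/64)x - 273/256


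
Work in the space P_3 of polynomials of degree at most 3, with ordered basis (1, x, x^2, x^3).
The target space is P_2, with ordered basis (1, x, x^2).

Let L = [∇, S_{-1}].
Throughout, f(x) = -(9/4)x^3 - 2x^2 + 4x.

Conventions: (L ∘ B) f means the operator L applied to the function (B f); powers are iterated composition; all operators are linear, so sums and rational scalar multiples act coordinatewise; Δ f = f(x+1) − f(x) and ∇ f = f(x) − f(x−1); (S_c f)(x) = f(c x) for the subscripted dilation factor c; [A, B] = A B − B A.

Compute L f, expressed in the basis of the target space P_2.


the image equals g(x) = (27/2)x^2 - 8x - 7/2

S_{-1} f = (9/4)x^3 - 2x^2 - 4x
∇ S_{-1} f = (27/4)x^2 - (43/4)x + 1/4
∇ f = -(27/4)x^2 + (11/4)x + 15/4
S_{-1} ∇ f = -(27/4)x^2 - (11/4)x + 15/4
[∇, S_{-1}] f = (27/2)x^2 - 8x - 7/2


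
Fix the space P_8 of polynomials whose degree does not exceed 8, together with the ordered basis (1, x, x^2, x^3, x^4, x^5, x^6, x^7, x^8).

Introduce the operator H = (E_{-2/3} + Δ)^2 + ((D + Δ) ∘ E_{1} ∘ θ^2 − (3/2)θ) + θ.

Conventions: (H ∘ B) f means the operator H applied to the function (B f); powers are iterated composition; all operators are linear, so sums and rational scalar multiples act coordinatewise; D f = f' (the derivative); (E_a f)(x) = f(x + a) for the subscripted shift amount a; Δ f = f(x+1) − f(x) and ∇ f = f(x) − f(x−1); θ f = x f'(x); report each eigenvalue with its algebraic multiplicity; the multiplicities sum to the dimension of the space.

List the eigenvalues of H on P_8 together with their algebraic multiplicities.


image of 1: 1
image of x: (1/2)x + 8/3
image of x^2: (52/3)x + 208/9
image of x^3: -(1/2)x^3 + 56x^2 + (433/3)x + 2546/27
image of x^4: -x^4 + (392/3)x^3 + (1496/3)x^2 + (17744/27)x + 25984/81
image of x^5: -(3/2)x^5 + (760/3)x^4 + (11530/9)x^3 + (68660/27)x^2 + (199175/81)x + 225032/243
image of x^6: -2x^6 + 436x^5 + (8240/3)x^4 + (196720/27)x^3 + (283820/27)x^2 + (642520/81)x + 1860004/729
image of x^7: -(5/2)x^7 + (2072/3)x^6 + (15631/3)x^5 + (467110/27)x^4 + (2686985/81)x^3 + (3044888/81)x^2 + (17597419/729)x + 14619278/2187
image of x^8: -3x^8 + (3088/3)x^7 + (81424/9)x^6 + (974176/27)x^5 + (6989920/81)x^4 + (31707424/243)x^3 + (91516096/729)x^2 + (152121184/2187)x + 112166272/6561
the matrix is upper triangular; its diagonal is (1, 1/2, 0, -1/2, -1, -3/2, -2, -5/2, -3)
for a triangular matrix the eigenvalues are the diagonal entries, with algebraic multiplicity their repetition count

λ = -3 (multiplicity 1), λ = -5/2 (multiplicity 1), λ = -2 (multiplicity 1), λ = -3/2 (multiplicity 1), λ = -1 (multiplicity 1), λ = -1/2 (multiplicity 1), λ = 0 (multiplicity 1), λ = 1/2 (multiplicity 1), λ = 1 (multiplicity 1)


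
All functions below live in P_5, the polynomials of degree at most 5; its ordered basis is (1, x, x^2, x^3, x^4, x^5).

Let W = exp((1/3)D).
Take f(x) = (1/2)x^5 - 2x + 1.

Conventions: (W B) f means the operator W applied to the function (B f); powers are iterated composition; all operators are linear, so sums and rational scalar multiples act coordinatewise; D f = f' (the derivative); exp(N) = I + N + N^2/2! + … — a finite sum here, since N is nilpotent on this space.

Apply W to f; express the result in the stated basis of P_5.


order-1 term: (5/6)x^4 - 2/3
order-2 term: (5/9)x^3
order-3 term: (5/27)x^2
order-4 term: (5/162)x
order-5 term: 1/486
the series for exp((1/3)D) f terminates at order 5
exp((1/3)D) f = (1/2)x^5 + (5/6)x^4 + (5/9)x^3 + (5/27)x^2 - (319/162)x + 163/486

the image equals g(x) = (1/2)x^5 + (5/6)x^4 + (5/9)x^3 + (5/27)x^2 - (319/162)x + 163/486


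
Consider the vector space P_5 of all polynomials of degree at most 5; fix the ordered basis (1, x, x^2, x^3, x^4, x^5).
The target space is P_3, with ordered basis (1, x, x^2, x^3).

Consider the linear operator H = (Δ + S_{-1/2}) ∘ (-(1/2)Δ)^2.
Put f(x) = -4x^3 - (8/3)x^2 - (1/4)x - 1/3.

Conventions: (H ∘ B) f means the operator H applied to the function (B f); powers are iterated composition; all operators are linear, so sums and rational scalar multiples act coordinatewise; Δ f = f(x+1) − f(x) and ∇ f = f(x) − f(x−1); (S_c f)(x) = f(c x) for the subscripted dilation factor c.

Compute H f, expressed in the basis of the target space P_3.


Δ f = -12x^2 - (52/3)x - 83/12
(-(1/2)Δ) f = 6x^2 + (26/3)x + 83/24
Δ (-(1/2)Δ) f = 12x + 44/3
(-(1/2)Δ) (-(1/2)Δ) f = -6x - 22/3
Δ (-(1/2)Δ)^2 f = -6
S_{-1/2} (-(1/2)Δ)^2 f = 3x - 22/3
(Δ + S_{-1/2}) (-(1/2)Δ)^2 f = 3x - 40/3

the image equals g(x) = 3x - 40/3


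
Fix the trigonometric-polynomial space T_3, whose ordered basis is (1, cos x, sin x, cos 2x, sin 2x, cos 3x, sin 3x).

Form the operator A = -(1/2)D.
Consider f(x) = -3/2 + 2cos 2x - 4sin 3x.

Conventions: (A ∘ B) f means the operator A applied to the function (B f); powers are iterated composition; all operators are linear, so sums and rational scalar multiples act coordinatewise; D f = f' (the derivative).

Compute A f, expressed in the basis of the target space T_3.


the image equals g(x) = 2sin 2x + 6cos 3x

D f = -4sin 2x - 12cos 3x
(-(1/2)D) f = 2sin 2x + 6cos 3x


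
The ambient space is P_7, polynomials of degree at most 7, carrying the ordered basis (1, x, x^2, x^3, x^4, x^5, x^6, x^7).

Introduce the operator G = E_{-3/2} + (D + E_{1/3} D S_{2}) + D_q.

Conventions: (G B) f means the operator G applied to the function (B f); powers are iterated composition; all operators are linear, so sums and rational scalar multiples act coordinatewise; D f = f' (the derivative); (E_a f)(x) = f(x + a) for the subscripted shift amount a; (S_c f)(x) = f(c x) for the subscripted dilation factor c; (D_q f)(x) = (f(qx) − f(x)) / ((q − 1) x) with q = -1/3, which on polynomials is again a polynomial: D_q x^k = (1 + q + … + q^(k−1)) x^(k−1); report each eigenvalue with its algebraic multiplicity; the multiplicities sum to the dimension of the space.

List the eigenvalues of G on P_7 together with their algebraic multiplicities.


λ = 1 (multiplicity 8)

image of 1: 1
image of x: x + 5/2
image of x^2: x^2 + (23/3)x + 59/12
image of x^3: x^3 + (419/18)x^2 + (91/4)x - 17/24
image of x^4: x^4 + (1694/27)x^3 + (155/2)x^2 + (47/6)x + 3211/432
image of x^5: x^5 + (25637/162)x^4 + (1415/6)x^3 + (875/12)x^2 + (21175/432)x - 14563/2592
image of x^6: x^6 + (92765/243)x^5 + (2695/4)x^4 + (2155/6)x^3 + (31415/144)x^2 - (9443/432)x + 67241/5184
image of x^7: x^7 + (1302359/1458)x^6 + (7357/4)x^5 + (33005/24)x^4 + (363265/432)x^3 + (5579/864)x^2 + (528031/5184)x - 1479635/93312
the matrix is upper triangular; its diagonal is (1, 1, 1, 1, 1, 1, 1, 1)
for a triangular matrix the eigenvalues are the diagonal entries, with algebraic multiplicity their repetition count


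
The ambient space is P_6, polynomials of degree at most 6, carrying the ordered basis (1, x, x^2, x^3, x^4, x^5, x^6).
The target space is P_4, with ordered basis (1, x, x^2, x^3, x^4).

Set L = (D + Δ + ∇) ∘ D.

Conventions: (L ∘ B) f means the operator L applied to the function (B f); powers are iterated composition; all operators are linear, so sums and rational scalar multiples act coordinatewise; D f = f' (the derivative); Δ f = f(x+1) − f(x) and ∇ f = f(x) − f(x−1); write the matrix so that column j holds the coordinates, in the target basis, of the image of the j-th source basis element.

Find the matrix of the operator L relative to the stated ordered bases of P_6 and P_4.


the matrix is [[0, 0, 6, 0, 8, 0, 12]; [0, 0, 0, 18, 0, 40, 0]; [0, 0, 0, 0, 36, 0, 120]; [0, 0, 0, 0, 0, 60, 0]; [0, 0, 0, 0, 0, 0, 90]] (rows listed top to bottom)

image of 1: 0
image of x: 0
image of x^2: 6
image of x^3: 18x
image of x^4: 36x^2 + 8
image of x^5: 60x^3 + 40x
image of x^6: 90x^4 + 120x^2 + 12
each image's coordinates form column j of the matrix


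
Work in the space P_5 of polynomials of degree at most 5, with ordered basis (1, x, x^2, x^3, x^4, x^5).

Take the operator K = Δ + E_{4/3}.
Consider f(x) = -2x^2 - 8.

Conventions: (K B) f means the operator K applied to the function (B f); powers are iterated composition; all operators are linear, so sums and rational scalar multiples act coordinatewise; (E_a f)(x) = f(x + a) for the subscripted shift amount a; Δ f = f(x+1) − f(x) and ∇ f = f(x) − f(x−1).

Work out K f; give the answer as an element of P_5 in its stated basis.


Δ f = -4x - 2
E_{4/3} f = -2x^2 - (16/3)x - 104/9
(Δ + E_{4/3}) f = -2x^2 - (28/3)x - 122/9

g(x) = -2x^2 - (28/3)x - 122/9


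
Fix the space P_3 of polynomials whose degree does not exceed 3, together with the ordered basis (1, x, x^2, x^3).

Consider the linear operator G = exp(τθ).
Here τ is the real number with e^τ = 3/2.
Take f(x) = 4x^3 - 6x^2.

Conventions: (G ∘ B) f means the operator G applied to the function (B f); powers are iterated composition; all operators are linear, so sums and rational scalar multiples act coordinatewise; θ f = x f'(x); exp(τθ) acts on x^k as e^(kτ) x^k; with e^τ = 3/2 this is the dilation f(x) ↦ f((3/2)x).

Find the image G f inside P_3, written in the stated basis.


exp(τθ) x^k = e^(kτ) x^k; with e^τ = 3/2 this sends x^k to (3/2)^k x^k
x^2 ↦ 9/4 x^2
x^3 ↦ 27/8 x^3
applying this coordinatewise to f: exp(τθ) f = (27/2)x^3 - (27/2)x^2

g(x) = (27/2)x^3 - (27/2)x^2


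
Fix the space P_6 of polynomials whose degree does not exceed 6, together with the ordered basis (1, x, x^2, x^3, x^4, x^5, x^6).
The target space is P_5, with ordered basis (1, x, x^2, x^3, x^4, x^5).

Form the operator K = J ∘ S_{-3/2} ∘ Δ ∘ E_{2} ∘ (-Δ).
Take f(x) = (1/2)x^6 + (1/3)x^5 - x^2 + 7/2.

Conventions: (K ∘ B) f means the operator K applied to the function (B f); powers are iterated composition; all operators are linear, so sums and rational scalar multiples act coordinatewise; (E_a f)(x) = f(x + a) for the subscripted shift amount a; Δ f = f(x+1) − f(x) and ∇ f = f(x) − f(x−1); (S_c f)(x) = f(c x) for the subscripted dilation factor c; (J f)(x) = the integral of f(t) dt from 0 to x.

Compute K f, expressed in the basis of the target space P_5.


Δ f = 3x^5 + (55/6)x^4 + (40/3)x^3 + (65/6)x^2 + (8/3)x - 1/6
(-Δ) f = -3x^5 - (55/6)x^4 - (40/3)x^3 - (65/6)x^2 - (8/3)x + 1/6
E_{2} (-Δ) f = -3x^5 - (235/6)x^4 - (620/3)x^3 - (3305/6)x^2 - (2218/3)x - 2387/6
Δ E_{2} (-Δ) f = -15x^4 - (560/3)x^3 - 885x^2 - (5680/3)x - 1539
S_{-3/2} Δ E_{2} (-Δ) f = -(1215/16)x^4 + 630x^3 - (7965/4)x^2 + 2840x - 1539
J S_{-3/2} Δ E_{2} (-Δ) f = -(243/16)x^5 + (315/2)x^4 - (2655/4)x^3 + 1420x^2 - 1539x

the image equals g(x) = -(243/16)x^5 + (315/2)x^4 - (2655/4)x^3 + 1420x^2 - 1539x


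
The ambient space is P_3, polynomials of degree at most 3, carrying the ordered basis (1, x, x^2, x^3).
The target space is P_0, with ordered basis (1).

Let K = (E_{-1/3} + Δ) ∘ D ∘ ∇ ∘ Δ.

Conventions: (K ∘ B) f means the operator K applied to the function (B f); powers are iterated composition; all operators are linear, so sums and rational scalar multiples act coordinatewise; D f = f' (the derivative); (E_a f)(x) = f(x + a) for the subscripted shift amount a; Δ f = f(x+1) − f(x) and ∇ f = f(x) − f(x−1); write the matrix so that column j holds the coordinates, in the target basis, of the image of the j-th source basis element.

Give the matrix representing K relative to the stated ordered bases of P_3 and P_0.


the matrix is [[0, 0, 0, 6]] (rows listed top to bottom)

image of 1: 0
image of x: 0
image of x^2: 0
image of x^3: 6
each image's coordinates form column j of the matrix


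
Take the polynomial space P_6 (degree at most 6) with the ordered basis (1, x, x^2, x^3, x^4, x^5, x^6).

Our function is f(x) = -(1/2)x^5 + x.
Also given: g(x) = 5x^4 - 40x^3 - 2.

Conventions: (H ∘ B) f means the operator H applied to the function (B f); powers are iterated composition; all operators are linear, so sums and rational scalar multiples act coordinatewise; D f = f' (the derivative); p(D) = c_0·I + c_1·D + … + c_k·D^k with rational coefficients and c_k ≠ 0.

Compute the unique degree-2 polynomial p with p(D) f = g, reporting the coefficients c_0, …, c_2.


D^0 f = -(1/2)x^5 + x
D^1 f = -(5/2)x^4 + 1
D^2 f = -10x^3
matching coefficients of g against c_0 f + c_1 Df + … from the top degree down determines the c_i
solution: c_0 = 0, c_1 = -2, c_2 = 4

p(D) = -2·D + 4·D^2, i.e. c_0 = 0, c_1 = -2, c_2 = 4


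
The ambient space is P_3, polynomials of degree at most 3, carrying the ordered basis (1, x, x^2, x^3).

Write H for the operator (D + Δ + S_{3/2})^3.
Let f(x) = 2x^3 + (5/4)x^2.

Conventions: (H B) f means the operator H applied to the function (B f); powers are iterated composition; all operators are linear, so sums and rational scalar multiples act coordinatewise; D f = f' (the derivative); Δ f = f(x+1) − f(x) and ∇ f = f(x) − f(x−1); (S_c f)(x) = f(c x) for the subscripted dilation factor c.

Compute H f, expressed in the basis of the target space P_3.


D f = 6x^2 + (5/2)x
Δ f = 6x^2 + (17/2)x + 13/4
S_{3/2} f = (27/4)x^3 + (45/16)x^2
(D + Δ + S_{3/2}) f = (27/4)x^3 + (237/16)x^2 + 11x + 13/4
D (D + Δ + S_{3/2}) f = (81/4)x^2 + (237/8)x + 11
Δ (D + Δ + S_{3/2}) f = (81/4)x^2 + (399/8)x + 521/16
S_{3/2} (D + Δ + S_{3/2}) f = (729/32)x^3 + (2133/64)x^2 + (33/2)x + 13/4
(D + Δ + S_{3/2}) (D + Δ + S_{3/2}) f = (729/32)x^3 + (4725/64)x^2 + 96x + 749/16
D (D + Δ + S_{3/2}) (D + Δ + S_{3/2}) f = (2187/32)x^2 + (4725/32)x + 96
Δ (D + Δ + S_{3/2}) (D + Δ + S_{3/2}) f = (2187/32)x^2 + 216x + 12327/64
S_{3/2} (D + Δ + S_{3/2}) (D + Δ + S_{3/2}) f = (19683/256)x^3 + (42525/256)x^2 + 144x + 749/16
(D + Δ + S_{3/2}) (D + Δ + S_{3/2}) (D + Δ + S_{3/2}) f = (19683/256)x^3 + (77517/256)x^2 + (16245/32)x + 21467/64

the image equals g(x) = (19683/256)x^3 + (77517/256)x^2 + (16245/32)x + 21467/64


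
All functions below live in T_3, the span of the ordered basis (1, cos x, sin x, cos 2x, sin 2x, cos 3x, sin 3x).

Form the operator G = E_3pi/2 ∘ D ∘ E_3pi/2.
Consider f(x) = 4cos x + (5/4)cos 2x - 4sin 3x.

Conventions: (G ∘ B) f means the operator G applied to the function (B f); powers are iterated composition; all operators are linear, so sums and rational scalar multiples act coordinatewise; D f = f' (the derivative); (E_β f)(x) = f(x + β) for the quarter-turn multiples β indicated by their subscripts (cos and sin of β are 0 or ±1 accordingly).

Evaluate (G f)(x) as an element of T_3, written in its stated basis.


g(x) = 4sin x - (5/2)sin 2x + 12cos 3x

E_3pi/2 f = 4sin x - (5/4)cos 2x - 4cos 3x
D E_3pi/2 f = 4cos x + (5/2)sin 2x + 12sin 3x
E_3pi/2 D E_3pi/2 f = 4sin x - (5/2)sin 2x + 12cos 3x


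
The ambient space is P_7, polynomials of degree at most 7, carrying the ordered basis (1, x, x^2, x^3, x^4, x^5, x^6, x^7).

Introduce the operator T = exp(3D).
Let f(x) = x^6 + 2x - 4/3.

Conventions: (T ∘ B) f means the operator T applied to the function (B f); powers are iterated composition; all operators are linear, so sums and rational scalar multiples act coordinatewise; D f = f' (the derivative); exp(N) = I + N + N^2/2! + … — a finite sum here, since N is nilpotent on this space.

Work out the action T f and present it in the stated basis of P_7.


order-1 term: 18x^5 + 6
order-2 term: 135x^4
order-3 term: 540x^3
order-4 term: 1215x^2
order-5 term: 1458x
order-6 term: 729
the series for exp(3D) f terminates at order 6
exp(3D) f = x^6 + 18x^5 + 135x^4 + 540x^3 + 1215x^2 + 1460x + 2201/3

the result is g(x) = x^6 + 18x^5 + 135x^4 + 540x^3 + 1215x^2 + 1460x + 2201/3


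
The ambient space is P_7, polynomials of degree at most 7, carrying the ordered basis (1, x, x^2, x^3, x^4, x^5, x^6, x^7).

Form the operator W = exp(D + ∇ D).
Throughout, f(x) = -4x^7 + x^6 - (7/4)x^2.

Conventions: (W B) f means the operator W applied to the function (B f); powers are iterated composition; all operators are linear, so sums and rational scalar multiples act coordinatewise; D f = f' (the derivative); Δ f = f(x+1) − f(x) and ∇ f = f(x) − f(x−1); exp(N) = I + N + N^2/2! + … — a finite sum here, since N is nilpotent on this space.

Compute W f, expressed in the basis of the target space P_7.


order-1 term: -28x^6 - 162x^5 + 450x^4 - 620x^3 + 480x^2 - (403/2)x + 61/2
order-2 term: -84x^5 - 825x^4 + 120x^3 + 3360x^2 - 5280x + 10121/4
order-3 term: -140x^4 - 1660x^3 - 2340x^2 + 5220x - 600
order-4 term: -140x^3 - 1665x^2 - 3240x + 1240
order-5 term: -84x^2 - 834x - 1230
order-6 term: -28x - 167
order-7 term: -4
the series for exp(D + ∇ D) f terminates at order 7
exp(D + ∇ D) f = -4x^7 - 27x^6 - 246x^5 - 515x^4 - 2300x^3 - (1003/4)x^2 - (8727/2)x + 7199/4

g(x) = -4x^7 - 27x^6 - 246x^5 - 515x^4 - 2300x^3 - (1003/4)x^2 - (8727/2)x + 7199/4


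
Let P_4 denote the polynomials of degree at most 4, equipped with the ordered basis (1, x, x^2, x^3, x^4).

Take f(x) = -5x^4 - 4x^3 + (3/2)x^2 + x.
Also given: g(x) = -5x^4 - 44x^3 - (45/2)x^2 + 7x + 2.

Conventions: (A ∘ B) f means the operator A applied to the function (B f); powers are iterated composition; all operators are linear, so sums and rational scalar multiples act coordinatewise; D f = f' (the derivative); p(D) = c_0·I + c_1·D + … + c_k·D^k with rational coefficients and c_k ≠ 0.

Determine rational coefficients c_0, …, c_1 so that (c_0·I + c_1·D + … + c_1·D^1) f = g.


D^0 f = -5x^4 - 4x^3 + (3/2)x^2 + x
D^1 f = -20x^3 - 12x^2 + 3x + 1
matching coefficients of g against c_0 f + c_1 Df + … from the top degree down determines the c_i
solution: c_0 = 1, c_1 = 2

c_0 = 1, c_1 = 2


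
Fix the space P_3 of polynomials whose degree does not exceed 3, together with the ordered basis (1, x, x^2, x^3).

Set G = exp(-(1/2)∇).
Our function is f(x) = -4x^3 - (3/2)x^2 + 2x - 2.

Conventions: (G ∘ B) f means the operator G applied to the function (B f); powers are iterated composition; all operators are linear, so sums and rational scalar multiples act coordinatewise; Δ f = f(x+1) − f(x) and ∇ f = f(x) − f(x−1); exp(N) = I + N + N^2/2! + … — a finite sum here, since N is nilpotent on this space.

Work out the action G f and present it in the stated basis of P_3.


order-1 term: 6x^2 - (9/2)x + 1/4
order-2 term: -3x + 21/8
order-3 term: 1/2
the series for exp(-(1/2)∇) f terminates at order 3
exp(-(1/2)∇) f = -4x^3 + (9/2)x^2 - (11/2)x + 11/8

the image equals g(x) = -4x^3 + (9/2)x^2 - (11/2)x + 11/8


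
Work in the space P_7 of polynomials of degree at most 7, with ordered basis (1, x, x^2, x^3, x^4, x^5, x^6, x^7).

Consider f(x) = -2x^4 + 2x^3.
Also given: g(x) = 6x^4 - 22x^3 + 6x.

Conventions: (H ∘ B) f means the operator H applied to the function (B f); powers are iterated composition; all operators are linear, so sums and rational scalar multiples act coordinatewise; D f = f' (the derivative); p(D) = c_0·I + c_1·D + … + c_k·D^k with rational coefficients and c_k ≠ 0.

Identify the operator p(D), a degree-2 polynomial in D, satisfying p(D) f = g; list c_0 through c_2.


D^0 f = -2x^4 + 2x^3
D^1 f = -8x^3 + 6x^2
D^2 f = -24x^2 + 12x
matching coefficients of g against c_0 f + c_1 Df + … from the top degree down determines the c_i
solution: c_0 = -3, c_1 = 2, c_2 = 1/2

c_0 = -3, c_1 = 2, c_2 = 1/2


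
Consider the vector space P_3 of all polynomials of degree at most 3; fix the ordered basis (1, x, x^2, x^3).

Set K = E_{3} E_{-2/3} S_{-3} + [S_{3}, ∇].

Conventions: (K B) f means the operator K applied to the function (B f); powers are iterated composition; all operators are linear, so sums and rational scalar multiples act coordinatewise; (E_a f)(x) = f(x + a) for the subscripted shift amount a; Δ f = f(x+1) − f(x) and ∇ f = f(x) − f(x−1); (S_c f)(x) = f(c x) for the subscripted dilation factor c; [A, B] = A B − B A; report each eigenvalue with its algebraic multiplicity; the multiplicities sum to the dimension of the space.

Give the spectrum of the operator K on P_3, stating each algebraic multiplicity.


image of 1: 1
image of x: -3x - 9
image of x^2: 9x^2 + 30x + 57
image of x^3: -27x^3 - 243x^2 - 369x - 369
the matrix is upper triangular; its diagonal is (1, -3, 9, -27)
for a triangular matrix the eigenvalues are the diagonal entries, with algebraic multiplicity their repetition count

λ = -27 (multiplicity 1), λ = -3 (multiplicity 1), λ = 1 (multiplicity 1), λ = 9 (multiplicity 1)


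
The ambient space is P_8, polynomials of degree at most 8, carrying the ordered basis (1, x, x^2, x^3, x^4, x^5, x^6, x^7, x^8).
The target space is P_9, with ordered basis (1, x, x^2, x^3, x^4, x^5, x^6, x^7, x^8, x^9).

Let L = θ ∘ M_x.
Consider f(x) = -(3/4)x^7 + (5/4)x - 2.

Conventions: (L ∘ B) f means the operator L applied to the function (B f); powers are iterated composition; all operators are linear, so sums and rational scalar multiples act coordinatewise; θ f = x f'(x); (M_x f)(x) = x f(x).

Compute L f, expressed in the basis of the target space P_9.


the image equals g(x) = -6x^8 + (5/2)x^2 - 2x

M_x f = -(3/4)x^8 + (5/4)x^2 - 2x
θ M_x f = -6x^8 + (5/2)x^2 - 2x


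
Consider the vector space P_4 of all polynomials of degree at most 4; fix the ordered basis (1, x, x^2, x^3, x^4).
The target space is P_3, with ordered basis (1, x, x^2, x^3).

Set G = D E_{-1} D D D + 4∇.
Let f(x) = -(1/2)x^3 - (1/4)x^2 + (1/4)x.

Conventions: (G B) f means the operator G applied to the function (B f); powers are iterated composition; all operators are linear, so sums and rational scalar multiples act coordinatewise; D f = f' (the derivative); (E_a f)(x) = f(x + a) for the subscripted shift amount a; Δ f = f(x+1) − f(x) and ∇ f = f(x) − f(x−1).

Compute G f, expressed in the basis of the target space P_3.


D f = -(3/2)x^2 - (1/2)x + 1/4
D D f = -3x - 1/2
D D D f = -3
E_{-1} D D D f = -3
D E_{-1} D D D f = 0
∇ f = -(3/2)x^2 + x
(4∇) f = -6x^2 + 4x
(D E_{-1} D D D + 4∇) f = -6x^2 + 4x

the result is g(x) = -6x^2 + 4x


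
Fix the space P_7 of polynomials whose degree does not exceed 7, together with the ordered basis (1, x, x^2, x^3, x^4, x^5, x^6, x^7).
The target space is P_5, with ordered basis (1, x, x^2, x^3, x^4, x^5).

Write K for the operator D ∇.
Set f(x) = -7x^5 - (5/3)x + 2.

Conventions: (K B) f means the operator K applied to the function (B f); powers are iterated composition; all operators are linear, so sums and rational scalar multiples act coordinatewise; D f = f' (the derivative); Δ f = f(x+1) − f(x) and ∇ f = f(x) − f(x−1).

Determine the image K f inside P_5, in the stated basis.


∇ f = -35x^4 + 70x^3 - 70x^2 + 35x - 26/3
D ∇ f = -140x^3 + 210x^2 - 140x + 35

the image equals g(x) = -140x^3 + 210x^2 - 140x + 35


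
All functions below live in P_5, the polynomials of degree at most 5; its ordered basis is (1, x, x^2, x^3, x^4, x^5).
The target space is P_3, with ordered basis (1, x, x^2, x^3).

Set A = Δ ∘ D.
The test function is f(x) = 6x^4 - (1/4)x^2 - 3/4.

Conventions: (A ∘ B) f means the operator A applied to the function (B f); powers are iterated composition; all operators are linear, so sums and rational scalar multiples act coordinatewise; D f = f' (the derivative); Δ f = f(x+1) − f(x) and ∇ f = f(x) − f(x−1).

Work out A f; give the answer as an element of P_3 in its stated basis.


D f = 24x^3 - (1/2)x
Δ D f = 72x^2 + 72x + 47/2

g(x) = 72x^2 + 72x + 47/2


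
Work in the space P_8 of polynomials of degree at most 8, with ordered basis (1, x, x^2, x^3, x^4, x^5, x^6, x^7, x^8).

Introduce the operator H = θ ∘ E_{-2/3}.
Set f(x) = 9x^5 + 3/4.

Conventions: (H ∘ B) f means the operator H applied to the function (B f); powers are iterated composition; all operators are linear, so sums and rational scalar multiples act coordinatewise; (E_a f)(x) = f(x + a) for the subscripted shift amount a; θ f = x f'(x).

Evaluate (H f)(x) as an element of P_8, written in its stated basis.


g(x) = 45x^5 - 120x^4 + 120x^3 - (160/3)x^2 + (80/9)x

E_{-2/3} f = 9x^5 - 30x^4 + 40x^3 - (80/3)x^2 + (80/9)x - 47/108
θ E_{-2/3} f = 45x^5 - 120x^4 + 120x^3 - (160/3)x^2 + (80/9)x


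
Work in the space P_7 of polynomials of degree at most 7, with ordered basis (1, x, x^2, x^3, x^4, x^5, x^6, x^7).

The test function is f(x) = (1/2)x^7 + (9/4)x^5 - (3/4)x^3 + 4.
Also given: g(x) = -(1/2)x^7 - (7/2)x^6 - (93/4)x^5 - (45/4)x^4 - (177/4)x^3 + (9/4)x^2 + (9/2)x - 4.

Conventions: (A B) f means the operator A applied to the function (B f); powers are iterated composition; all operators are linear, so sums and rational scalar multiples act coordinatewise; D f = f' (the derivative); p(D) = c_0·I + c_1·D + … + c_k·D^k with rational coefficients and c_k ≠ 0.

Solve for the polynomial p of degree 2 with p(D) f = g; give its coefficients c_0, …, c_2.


c_0 = -1, c_1 = -1, c_2 = -1

D^0 f = (1/2)x^7 + (9/4)x^5 - (3/4)x^3 + 4
D^1 f = (7/2)x^6 + (45/4)x^4 - (9/4)x^2
D^2 f = 21x^5 + 45x^3 - (9/2)x
matching coefficients of g against c_0 f + c_1 Df + … from the top degree down determines the c_i
solution: c_0 = -1, c_1 = -1, c_2 = -1


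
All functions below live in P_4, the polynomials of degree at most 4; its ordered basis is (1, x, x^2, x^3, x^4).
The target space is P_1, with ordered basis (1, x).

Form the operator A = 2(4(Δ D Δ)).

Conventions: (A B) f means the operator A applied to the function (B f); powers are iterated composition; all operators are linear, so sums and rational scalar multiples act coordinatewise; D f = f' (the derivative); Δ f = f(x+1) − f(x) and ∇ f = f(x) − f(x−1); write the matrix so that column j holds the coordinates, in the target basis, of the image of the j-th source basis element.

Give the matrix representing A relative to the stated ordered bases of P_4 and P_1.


image of 1: 0
image of x: 0
image of x^2: 0
image of x^3: 48
image of x^4: 192x + 192
each image's coordinates form column j of the matrix

the matrix is [[0, 0, 0, 48, 192]; [0, 0, 0, 0, 192]] (rows listed top to bottom)


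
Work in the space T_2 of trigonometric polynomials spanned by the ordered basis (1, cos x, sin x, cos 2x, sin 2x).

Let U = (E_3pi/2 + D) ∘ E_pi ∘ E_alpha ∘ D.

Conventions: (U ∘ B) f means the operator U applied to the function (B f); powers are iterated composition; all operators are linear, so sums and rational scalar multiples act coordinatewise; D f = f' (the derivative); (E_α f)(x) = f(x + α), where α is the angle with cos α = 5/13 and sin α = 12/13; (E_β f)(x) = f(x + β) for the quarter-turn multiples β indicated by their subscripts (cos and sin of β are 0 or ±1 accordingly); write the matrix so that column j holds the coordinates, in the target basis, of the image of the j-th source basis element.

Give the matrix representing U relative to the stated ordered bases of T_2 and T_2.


image of 1: 0
image of cos x: 0
image of sin x: 0
image of cos 2x: (716/169)cos 2x + (242/169)sin 2x
image of sin 2x: -(242/169)cos 2x + (716/169)sin 2x
each image's coordinates form column j of the matrix

the matrix is [[0, 0, 0, 0, 0]; [0, 0, 0, 0, 0]; [0, 0, 0, 0, 0]; [0, 0, 0, 716/169, -242/169]; [0, 0, 0, 242/169, 716/169]] (rows listed top to bottom)


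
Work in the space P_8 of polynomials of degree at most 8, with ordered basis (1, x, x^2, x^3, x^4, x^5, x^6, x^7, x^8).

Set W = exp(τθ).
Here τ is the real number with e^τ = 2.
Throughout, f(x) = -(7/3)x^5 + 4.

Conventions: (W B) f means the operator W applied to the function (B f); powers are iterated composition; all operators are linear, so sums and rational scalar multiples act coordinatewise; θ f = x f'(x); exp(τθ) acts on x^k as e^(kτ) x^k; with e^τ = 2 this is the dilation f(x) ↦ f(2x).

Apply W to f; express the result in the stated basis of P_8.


exp(τθ) x^k = e^(kτ) x^k; with e^τ = 2 this sends x^k to 2^k x^k
x^5 ↦ 32 x^5
applying this coordinatewise to f: exp(τθ) f = -(224/3)x^5 + 4

the result is g(x) = -(224/3)x^5 + 4


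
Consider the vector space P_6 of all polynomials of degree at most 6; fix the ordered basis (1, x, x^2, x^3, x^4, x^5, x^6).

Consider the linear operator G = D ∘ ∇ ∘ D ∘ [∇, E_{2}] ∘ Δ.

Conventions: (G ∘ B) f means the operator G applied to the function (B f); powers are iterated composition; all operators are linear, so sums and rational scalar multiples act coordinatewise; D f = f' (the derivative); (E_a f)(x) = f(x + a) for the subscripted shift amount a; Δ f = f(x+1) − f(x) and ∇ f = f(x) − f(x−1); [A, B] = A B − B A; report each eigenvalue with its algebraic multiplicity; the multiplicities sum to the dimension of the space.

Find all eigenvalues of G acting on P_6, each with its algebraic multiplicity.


image of 1: 0
image of x: 0
image of x^2: 0
image of x^3: 0
image of x^4: 0
image of x^5: 0
image of x^6: 0
the matrix is upper triangular; its diagonal is (0, 0, 0, 0, 0, 0, 0)
for a triangular matrix the eigenvalues are the diagonal entries, with algebraic multiplicity their repetition count

λ = 0 (multiplicity 7)
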